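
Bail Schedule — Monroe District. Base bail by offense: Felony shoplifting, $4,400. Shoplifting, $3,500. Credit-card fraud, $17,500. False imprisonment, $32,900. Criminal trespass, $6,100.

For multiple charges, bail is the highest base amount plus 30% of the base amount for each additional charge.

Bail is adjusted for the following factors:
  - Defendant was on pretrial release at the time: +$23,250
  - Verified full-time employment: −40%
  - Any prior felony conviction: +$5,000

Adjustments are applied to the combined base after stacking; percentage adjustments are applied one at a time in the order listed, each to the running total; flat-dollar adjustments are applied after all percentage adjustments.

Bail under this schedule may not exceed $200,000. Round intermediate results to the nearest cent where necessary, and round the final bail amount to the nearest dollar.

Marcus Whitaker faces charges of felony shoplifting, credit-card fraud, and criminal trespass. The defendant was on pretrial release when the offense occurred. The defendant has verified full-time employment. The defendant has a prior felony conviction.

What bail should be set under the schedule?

Base amounts from the schedule: felony shoplifting $4,400; credit-card fraud $17,500; criminal trespass $6,100.
Stacking rule: highest base plus 30% of each additional charge. Highest is credit-card fraud at $17,500. Additional: $4,400 × 30% = $1,320; $6,100 × 30% = $1,830. Combined base = $17,500 + $3,150 = $20,650.
Verified full-time employment (−40%): $20,650 × 0.6 = $12,390.
Defendant was on pretrial release at the time (+$23,250 flat): $12,390 + $23,250 = $35,640.
Any prior felony conviction (+$5,000 flat): $35,640 + $5,000 = $40,640.
$40,640 is within the $200,000 maximum.

$40,640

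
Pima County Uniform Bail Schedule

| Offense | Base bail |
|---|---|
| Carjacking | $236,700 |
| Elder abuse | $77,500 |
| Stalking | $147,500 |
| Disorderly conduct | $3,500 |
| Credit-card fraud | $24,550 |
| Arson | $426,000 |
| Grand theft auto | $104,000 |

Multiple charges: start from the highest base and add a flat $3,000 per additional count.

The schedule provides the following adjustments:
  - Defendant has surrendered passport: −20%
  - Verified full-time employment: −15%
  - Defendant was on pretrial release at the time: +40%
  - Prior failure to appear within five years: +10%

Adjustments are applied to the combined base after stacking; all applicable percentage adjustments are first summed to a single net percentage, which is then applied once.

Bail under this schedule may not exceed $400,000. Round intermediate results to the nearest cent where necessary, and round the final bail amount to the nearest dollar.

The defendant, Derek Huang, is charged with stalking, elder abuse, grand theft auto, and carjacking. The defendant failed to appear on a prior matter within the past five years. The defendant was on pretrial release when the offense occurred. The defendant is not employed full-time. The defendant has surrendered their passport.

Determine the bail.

Base amounts from the schedule: stalking $147,500; elder abuse $77,500; grand theft auto $104,000; carjacking $236,700.
Stacking rule: highest base plus $3,000 per additional charge. Highest is carjacking at $236,700; 3 additional charges → +$9,000. Combined base = $245,700.
Net percentage adjustment: −20% +40% +10% = +30%. $245,700 × 1.3 = $319,410.
$319,410 is within the $400,000 maximum.

$319,410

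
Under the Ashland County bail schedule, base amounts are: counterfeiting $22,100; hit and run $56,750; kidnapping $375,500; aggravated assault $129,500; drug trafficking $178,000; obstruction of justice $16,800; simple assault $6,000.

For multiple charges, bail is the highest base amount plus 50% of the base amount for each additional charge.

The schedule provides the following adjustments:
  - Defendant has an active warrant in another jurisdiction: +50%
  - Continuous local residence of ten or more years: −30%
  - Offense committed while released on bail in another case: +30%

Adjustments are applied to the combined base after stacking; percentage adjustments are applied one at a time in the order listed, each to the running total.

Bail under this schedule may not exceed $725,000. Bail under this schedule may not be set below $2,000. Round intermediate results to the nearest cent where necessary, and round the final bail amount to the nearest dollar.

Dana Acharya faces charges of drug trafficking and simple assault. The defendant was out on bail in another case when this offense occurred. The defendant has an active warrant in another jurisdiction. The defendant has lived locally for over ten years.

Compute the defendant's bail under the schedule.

$247,065

Base amounts from the schedule: drug trafficking $178,000; simple assault $6,000.
Stacking rule: highest base plus 50% of each additional charge. Highest is drug trafficking at $178,000. Additional: $6,000 × 50% = $3,000. Combined base = $178,000 + $3,000 = $181,000.
Defendant has an active warrant in another jurisdiction (+50%): $181,000 × 1.5 = $271,500.
Continuous local residence of ten or more years (−30%): $271,500 × 0.7 = $190,050.
Offense committed while released on bail in another case (+30%): $190,050 × 1.3 = $247,065.
$247,065 is within the $725,000 maximum.
$247,065 is at or above the $2,000 minimum.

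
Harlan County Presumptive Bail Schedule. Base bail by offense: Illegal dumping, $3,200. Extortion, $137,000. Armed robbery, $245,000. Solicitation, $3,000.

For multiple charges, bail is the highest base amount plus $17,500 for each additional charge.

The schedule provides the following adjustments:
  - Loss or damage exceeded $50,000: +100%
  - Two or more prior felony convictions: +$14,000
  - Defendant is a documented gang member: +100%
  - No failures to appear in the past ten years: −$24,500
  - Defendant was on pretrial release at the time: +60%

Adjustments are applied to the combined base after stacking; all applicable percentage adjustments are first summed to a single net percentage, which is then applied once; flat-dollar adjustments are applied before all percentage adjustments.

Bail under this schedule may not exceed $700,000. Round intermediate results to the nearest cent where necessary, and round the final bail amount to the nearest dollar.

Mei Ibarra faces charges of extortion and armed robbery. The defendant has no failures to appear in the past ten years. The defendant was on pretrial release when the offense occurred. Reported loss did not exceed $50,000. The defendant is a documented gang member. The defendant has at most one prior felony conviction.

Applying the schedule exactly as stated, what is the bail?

Base amounts from the schedule: extortion $137,000; armed robbery $245,000.
Stacking rule: highest base plus $17,500 per additional charge. Highest is armed robbery at $245,000; 1 additional charge → +$17,500. Combined base = $262,500.
No failures to appear in the past ten years (−$24,500 flat): $262,500 − $24,500 = $238,000.
Net percentage adjustment: +100% +60% = +160%. $238,000 × 2.6 = $618,800.
$618,800 is within the $700,000 maximum.

$618,800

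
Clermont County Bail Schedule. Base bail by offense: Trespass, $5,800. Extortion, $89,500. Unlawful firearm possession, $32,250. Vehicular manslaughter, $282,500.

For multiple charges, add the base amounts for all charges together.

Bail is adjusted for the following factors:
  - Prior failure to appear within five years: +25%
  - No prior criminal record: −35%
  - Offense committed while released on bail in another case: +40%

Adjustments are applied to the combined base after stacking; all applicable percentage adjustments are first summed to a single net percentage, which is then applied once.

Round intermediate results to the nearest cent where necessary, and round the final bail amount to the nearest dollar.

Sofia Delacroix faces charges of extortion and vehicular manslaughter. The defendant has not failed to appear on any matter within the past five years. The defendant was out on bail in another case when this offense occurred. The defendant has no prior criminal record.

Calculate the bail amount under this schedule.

Base amounts from the schedule: extortion $89,500; vehicular manslaughter $282,500.
Stacking rule: sum of all bases. $89,500 + $282,500 = $372,000.
Net percentage adjustment: −35% +40% = +5%. $372,000 × 1.05 = $390,600.

$390,600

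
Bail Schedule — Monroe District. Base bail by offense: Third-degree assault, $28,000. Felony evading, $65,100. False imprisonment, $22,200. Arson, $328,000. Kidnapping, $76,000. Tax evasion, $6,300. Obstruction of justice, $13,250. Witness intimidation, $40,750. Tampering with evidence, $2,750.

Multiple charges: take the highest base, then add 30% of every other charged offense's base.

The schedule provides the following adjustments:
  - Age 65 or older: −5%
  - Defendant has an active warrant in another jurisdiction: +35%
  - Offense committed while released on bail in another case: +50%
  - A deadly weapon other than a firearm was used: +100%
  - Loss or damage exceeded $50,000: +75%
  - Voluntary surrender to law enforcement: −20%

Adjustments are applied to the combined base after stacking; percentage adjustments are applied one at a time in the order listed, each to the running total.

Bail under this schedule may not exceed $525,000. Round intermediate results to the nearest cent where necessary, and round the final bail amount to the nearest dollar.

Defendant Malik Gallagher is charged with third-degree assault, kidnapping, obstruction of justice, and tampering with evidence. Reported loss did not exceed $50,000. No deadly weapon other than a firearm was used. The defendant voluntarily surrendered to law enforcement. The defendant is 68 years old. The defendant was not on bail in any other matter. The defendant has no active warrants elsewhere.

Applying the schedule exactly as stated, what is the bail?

$67,792

Base amounts from the schedule: third-degree assault $28,000; kidnapping $76,000; obstruction of justice $13,250; tampering with evidence $2,750.
Stacking rule: highest base plus 30% of each additional charge. Highest is kidnapping at $76,000. Additional: $28,000 × 30% = $8,400; $13,250 × 30% = $3,975; $2,750 × 30% = $825. Combined base = $76,000 + $13,200 = $89,200.
Age 65 or older (−5%): $89,200 × 0.95 = $84,740.
Voluntary surrender to law enforcement (−20%): $84,740 × 0.8 = $67,792.
$67,792 is within the $525,000 maximum.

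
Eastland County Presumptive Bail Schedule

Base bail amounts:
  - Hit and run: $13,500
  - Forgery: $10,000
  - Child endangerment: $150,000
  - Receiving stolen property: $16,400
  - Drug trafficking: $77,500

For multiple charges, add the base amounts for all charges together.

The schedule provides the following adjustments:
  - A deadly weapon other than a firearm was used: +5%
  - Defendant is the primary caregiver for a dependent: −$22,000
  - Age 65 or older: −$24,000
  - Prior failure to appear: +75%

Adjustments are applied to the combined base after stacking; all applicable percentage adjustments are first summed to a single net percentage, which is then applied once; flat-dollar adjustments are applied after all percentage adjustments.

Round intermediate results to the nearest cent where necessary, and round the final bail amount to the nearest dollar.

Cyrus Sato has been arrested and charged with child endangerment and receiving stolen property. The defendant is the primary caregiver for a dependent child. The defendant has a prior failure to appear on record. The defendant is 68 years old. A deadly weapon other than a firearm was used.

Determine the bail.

$253,520

Base amounts from the schedule: child endangerment $150,000; receiving stolen property $16,400.
Stacking rule: sum of all bases. $150,000 + $16,400 = $166,400.
Net percentage adjustment: +5% +75% = +80%. $166,400 × 1.8 = $299,520.
Defendant is the primary caregiver for a dependent (−$22,000 flat): $299,520 − $22,000 = $277,520.
Age 65 or older (−$24,000 flat): $277,520 − $24,000 = $253,520.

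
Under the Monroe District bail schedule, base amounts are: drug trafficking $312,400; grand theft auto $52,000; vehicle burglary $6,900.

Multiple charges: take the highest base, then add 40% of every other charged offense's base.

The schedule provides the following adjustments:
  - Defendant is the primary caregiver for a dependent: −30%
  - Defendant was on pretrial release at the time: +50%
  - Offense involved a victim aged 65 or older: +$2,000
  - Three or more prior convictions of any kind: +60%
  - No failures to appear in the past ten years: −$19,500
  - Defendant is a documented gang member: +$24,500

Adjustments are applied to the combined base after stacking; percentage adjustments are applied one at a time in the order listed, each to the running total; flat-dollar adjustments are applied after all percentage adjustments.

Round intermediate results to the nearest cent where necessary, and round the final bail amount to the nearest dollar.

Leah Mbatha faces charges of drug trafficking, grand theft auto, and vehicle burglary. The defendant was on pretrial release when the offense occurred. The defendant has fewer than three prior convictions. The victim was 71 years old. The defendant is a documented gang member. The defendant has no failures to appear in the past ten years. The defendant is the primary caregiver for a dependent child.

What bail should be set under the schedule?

Base amounts from the schedule: drug trafficking $312,400; grand theft auto $52,000; vehicle burglary $6,900.
Stacking rule: highest base plus 40% of each additional charge. Highest is drug trafficking at $312,400. Additional: $52,000 × 40% = $20,800; $6,900 × 40% = $2,760. Combined base = $312,400 + $23,560 = $335,960.
Defendant is the primary caregiver for a dependent (−30%): $335,960 × 0.7 = $235,172.
Defendant was on pretrial release at the time (+50%): $235,172 × 1.5 = $352,758.
Offense involved a victim aged 65 or older (+$2,000 flat): $352,758 + $2,000 = $354,758.
No failures to appear in the past ten years (−$19,500 flat): $354,758 − $19,500 = $335,258.
Defendant is a documented gang member (+$24,500 flat): $335,258 + $24,500 = $359,758.

$359,758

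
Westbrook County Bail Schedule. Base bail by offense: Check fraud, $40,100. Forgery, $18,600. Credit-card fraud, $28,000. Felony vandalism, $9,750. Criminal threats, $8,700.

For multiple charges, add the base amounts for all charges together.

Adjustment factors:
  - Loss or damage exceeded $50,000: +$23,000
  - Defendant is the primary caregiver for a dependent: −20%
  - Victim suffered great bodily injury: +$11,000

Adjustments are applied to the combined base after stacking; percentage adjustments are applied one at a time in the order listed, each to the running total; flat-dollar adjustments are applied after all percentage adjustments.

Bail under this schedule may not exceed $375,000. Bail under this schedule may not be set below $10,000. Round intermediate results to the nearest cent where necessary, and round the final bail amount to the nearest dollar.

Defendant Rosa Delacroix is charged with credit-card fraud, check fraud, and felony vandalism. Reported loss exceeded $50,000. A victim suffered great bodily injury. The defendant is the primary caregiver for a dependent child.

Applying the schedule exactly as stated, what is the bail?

Base amounts from the schedule: credit-card fraud $28,000; check fraud $40,100; felony vandalism $9,750.
Stacking rule: sum of all bases. $28,000 + $40,100 + $9,750 = $77,850.
Defendant is the primary caregiver for a dependent (−20%): $77,850 × 0.8 = $62,280.
Loss or damage exceeded $50,000 (+$23,000 flat): $62,280 + $23,000 = $85,280.
Victim suffered great bodily injury (+$11,000 flat): $85,280 + $11,000 = $96,280.
$96,280 is within the $375,000 maximum.
$96,280 is at or above the $10,000 minimum.

$96,280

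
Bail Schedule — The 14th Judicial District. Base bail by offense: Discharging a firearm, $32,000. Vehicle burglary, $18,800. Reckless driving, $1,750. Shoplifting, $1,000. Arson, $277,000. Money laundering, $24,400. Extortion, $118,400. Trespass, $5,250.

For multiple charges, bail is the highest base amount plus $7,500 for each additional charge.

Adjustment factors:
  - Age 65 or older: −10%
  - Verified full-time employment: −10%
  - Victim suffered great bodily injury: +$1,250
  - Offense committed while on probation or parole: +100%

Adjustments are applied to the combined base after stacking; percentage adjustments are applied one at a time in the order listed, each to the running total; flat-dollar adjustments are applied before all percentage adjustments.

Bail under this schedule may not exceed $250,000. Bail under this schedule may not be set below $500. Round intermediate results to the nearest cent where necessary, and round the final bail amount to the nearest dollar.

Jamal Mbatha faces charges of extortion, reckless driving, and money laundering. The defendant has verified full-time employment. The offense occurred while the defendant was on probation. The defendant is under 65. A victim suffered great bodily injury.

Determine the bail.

Base amounts from the schedule: extortion $118,400; reckless driving $1,750; money laundering $24,400.
Stacking rule: highest base plus $7,500 per additional charge. Highest is extortion at $118,400; 2 additional charges → +$15,000. Combined base = $133,400.
Victim suffered great bodily injury (+$1,250 flat): $133,400 + $1,250 = $134,650.
Verified full-time employment (−10%): $134,650 × 0.9 = $121,185.
Offense committed while on probation or parole (+100%): $121,185 × 2 = $242,370.
$242,370 is within the $250,000 maximum.
$242,370 is at or above the $500 minimum.

$242,370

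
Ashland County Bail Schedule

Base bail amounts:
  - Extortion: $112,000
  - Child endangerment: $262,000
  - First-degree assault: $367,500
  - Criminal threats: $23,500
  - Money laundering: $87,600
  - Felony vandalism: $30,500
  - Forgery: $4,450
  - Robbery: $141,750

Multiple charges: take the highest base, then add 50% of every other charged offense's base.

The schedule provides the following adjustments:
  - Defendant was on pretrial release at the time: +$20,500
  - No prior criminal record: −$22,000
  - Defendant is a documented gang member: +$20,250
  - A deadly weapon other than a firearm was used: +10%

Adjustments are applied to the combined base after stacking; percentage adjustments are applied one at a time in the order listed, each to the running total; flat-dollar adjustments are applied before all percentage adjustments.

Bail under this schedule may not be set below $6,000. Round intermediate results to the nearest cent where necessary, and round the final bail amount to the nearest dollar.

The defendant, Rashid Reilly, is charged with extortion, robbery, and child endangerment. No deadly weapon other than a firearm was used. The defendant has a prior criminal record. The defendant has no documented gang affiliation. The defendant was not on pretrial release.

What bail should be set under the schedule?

$388,875

Base amounts from the schedule: extortion $112,000; robbery $141,750; child endangerment $262,000.
Stacking rule: highest base plus 50% of each additional charge. Highest is child endangerment at $262,000. Additional: $112,000 × 50% = $56,000; $141,750 × 50% = $70,875. Combined base = $262,000 + $126,875 = $388,875.
No adjustment factors apply to this defendant.
$388,875 is at or above the $6,000 minimum.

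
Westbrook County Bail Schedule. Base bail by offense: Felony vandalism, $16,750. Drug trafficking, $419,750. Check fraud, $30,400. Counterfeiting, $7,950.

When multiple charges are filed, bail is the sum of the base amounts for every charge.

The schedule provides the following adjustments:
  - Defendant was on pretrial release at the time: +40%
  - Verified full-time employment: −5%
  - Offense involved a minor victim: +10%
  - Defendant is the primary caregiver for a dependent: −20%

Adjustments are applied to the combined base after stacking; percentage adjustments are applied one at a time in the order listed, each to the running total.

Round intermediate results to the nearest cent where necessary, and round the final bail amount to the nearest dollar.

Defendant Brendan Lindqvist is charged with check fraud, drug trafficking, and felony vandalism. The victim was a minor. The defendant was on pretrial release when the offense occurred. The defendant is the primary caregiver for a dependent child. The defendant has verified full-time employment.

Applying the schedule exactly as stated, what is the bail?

$546,460

Base amounts from the schedule: check fraud $30,400; drug trafficking $419,750; felony vandalism $16,750.
Stacking rule: sum of all bases. $30,400 + $419,750 + $16,750 = $466,900.
Defendant was on pretrial release at the time (+40%): $466,900 × 1.4 = $653,660.
Verified full-time employment (−5%): $653,660 × 0.95 = $620,977.
Offense involved a minor victim (+10%): $620,977 × 1.1 = $683,074.70.
Defendant is the primary caregiver for a dependent (−20%): $683,074.70 × 0.8 = $546,459.76.
Rounded to the nearest dollar: $546,460.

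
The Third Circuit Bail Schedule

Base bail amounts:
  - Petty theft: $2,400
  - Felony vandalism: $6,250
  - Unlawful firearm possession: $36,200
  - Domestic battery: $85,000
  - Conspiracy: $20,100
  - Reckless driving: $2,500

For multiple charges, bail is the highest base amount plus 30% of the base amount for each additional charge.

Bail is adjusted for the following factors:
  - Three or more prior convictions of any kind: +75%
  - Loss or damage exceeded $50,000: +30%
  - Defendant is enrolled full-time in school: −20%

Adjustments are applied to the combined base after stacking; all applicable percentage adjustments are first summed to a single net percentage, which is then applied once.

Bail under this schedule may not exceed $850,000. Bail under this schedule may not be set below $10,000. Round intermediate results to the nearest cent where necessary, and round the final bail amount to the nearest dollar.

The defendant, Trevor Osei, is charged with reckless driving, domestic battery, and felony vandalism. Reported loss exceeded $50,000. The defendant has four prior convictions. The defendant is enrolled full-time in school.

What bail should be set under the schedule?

Base amounts from the schedule: reckless driving $2,500; domestic battery $85,000; felony vandalism $6,250.
Stacking rule: highest base plus 30% of each additional charge. Highest is domestic battery at $85,000. Additional: $2,500 × 30% = $750; $6,250 × 30% = $1,875. Combined base = $85,000 + $2,625 = $87,625.
Net percentage adjustment: +75% +30% −20% = +85%. $87,625 × 1.85 = $162,106.25.
$162,106.25 is within the $850,000 maximum.
$162,106.25 is at or above the $10,000 minimum.
Rounded to the nearest dollar: $162,106.

$162,106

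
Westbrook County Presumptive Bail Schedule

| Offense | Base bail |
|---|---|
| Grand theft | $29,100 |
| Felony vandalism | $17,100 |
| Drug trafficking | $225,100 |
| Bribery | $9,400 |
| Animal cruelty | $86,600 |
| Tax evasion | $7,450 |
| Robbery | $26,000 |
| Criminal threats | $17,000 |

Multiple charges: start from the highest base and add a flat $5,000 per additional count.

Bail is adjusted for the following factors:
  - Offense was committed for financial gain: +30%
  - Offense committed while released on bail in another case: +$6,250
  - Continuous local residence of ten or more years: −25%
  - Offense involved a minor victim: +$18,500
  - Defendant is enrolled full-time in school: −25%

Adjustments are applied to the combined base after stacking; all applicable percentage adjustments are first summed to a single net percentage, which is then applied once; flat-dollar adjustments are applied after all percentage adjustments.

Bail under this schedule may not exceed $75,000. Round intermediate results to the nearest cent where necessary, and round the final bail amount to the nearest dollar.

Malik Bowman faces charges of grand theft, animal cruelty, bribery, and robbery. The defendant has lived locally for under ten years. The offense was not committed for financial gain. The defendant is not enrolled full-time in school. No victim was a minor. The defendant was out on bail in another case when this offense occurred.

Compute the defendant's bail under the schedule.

Base amounts from the schedule: grand theft $29,100; animal cruelty $86,600; bribery $9,400; robbery $26,000.
Stacking rule: highest base plus $5,000 per additional charge. Highest is animal cruelty at $86,600; 3 additional charges → +$15,000. Combined base = $101,600.
Offense committed while released on bail in another case (+$6,250 flat): $101,600 + $6,250 = $107,850.
Result $107,850 exceeds the maximum of $75,000; bail is capped at $75,000.

$75,000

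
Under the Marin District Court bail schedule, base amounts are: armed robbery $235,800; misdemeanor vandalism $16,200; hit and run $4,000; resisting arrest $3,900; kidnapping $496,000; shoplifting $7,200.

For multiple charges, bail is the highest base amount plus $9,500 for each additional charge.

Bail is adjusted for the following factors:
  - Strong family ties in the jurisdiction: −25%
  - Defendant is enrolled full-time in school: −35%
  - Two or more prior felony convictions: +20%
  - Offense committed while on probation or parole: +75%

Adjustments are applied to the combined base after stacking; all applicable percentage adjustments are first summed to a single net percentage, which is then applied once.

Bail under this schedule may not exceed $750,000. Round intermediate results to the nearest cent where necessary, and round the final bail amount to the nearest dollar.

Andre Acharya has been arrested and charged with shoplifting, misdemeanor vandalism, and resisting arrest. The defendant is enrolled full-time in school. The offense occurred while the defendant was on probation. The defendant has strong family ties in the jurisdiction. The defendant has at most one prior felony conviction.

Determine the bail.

Base amounts from the schedule: shoplifting $7,200; misdemeanor vandalism $16,200; resisting arrest $3,900.
Stacking rule: highest base plus $9,500 per additional charge. Highest is misdemeanor vandalism at $16,200; 2 additional charges → +$19,000. Combined base = $35,200.
Net percentage adjustment: −25% −35% +75% = +15%. $35,200 × 1.15 = $40,480.
$40,480 is within the $750,000 maximum.

$40,480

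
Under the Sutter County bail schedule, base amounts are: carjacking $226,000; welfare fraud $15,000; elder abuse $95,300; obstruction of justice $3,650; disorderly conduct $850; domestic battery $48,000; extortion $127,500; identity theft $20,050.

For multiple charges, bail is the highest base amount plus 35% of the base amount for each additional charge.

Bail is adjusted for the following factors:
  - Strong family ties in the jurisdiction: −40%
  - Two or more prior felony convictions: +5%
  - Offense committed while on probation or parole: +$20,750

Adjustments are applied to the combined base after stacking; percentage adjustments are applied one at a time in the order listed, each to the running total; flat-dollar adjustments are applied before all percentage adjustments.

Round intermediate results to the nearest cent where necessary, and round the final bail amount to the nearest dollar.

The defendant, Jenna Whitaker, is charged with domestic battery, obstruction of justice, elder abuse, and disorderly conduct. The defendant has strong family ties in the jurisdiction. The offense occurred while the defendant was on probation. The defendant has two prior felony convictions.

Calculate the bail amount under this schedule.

Base amounts from the schedule: domestic battery $48,000; obstruction of justice $3,650; elder abuse $95,300; disorderly conduct $850.
Stacking rule: highest base plus 35% of each additional charge. Highest is elder abuse at $95,300. Additional: $48,000 × 35% = $16,800; $3,650 × 35% = $1,277.50; $850 × 35% = $297.50. Combined base = $95,300 + $18,375 = $113,675.
Offense committed while on probation or parole (+$20,750 flat): $113,675 + $20,750 = $134,425.
Strong family ties in the jurisdiction (−40%): $134,425 × 0.6 = $80,655.
Two or more prior felony convictions (+5%): $80,655 × 1.05 = $84,687.75.
Rounded to the nearest dollar: $84,688.

$84,688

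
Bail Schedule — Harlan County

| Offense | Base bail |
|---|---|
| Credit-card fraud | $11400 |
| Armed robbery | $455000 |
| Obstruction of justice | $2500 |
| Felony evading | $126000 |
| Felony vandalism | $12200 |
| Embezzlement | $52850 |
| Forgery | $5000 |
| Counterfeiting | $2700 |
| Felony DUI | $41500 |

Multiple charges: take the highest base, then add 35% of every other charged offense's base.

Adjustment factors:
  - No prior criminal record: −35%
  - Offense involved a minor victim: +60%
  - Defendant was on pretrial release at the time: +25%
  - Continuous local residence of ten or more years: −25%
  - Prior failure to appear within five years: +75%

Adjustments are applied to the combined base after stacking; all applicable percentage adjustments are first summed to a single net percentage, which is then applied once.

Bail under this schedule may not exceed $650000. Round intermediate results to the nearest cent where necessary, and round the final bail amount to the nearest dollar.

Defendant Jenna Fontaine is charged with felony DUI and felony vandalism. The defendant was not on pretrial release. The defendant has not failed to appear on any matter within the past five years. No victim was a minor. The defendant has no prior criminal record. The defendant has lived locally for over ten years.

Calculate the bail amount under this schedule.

$18308

Base amounts from the schedule: felony DUI $41500; felony vandalism $12200.
Stacking rule: highest base plus 35% of each additional charge. Highest is felony DUI at $41500. Additional: $12200 × 35% = $4270. Combined base = $41500 + $4270 = $45770.
Net percentage adjustment: −35% −25% = −60%. $45770 × 0.4 = $18308.
$18308 is within the $650000 maximum.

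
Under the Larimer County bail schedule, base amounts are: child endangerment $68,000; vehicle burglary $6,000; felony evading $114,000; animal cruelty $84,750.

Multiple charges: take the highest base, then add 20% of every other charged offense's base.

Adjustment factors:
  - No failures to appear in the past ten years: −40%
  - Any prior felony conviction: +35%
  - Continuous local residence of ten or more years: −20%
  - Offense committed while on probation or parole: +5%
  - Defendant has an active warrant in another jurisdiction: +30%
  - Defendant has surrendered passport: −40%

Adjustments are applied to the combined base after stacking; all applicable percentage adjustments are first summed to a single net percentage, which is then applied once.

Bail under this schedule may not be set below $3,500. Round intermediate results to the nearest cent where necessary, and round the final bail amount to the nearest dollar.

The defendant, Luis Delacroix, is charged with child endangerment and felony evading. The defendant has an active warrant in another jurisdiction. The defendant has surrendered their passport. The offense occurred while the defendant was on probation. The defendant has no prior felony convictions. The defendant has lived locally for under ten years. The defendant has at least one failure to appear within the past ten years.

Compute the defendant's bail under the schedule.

Base amounts from the schedule: child endangerment $68,000; felony evading $114,000.
Stacking rule: highest base plus 20% of each additional charge. Highest is felony evading at $114,000. Additional: $68,000 × 20% = $13,600. Combined base = $114,000 + $13,600 = $127,600.
Net percentage adjustment: +5% +30% −40% = −5%. $127,600 × 0.95 = $121,220.
$121,220 is at or above the $3,500 minimum.

$121,220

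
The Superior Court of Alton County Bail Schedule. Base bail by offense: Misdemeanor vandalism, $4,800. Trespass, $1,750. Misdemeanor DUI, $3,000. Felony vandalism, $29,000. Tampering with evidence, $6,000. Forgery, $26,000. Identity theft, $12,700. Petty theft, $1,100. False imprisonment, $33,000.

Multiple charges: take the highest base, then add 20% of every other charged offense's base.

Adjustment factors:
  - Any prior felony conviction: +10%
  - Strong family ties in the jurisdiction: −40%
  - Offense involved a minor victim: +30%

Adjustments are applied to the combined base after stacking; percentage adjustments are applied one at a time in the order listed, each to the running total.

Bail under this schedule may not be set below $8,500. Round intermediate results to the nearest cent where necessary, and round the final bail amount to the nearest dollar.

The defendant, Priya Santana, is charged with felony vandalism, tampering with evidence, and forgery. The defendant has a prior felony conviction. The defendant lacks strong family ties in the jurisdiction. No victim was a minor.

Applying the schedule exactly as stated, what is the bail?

Base amounts from the schedule: felony vandalism $29,000; tampering with evidence $6,000; forgery $26,000.
Stacking rule: highest base plus 20% of each additional charge. Highest is felony vandalism at $29,000. Additional: $6,000 × 20% = $1,200; $26,000 × 20% = $5,200. Combined base = $29,000 + $6,400 = $35,400.
Any prior felony conviction (+10%): $35,400 × 1.1 = $38,940.
$38,940 is at or above the $8,500 minimum.

$38,940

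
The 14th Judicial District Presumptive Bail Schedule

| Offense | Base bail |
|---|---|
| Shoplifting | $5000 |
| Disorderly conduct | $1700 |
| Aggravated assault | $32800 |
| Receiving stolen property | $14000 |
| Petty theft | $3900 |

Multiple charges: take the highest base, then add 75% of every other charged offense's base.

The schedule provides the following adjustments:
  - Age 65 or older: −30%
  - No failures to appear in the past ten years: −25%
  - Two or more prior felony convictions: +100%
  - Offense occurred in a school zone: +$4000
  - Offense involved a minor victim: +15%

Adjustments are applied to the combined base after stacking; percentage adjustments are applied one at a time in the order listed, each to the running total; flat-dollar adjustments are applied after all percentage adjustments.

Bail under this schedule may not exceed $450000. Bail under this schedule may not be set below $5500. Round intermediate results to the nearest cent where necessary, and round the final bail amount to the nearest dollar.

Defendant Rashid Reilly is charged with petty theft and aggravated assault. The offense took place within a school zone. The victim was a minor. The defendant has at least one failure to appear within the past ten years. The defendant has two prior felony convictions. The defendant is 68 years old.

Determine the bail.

Base amounts from the schedule: petty theft $3900; aggravated assault $32800.
Stacking rule: highest base plus 75% of each additional charge. Highest is aggravated assault at $32800. Additional: $3900 × 75% = $2925. Combined base = $32800 + $2925 = $35725.
Age 65 or older (−30%): $35725 × 0.7 = $25007.50.
Two or more prior felony convictions (+100%): $25007.50 × 2 = $50015.
Offense involved a minor victim (+15%): $50015 × 1.15 = $57517.25.
Offense occurred in a school zone (+$4000 flat): $57517.25 + $4000 = $61517.25.
$61517.25 is within the $450000 maximum.
$61517.25 is at or above the $5500 minimum.
Rounded to the nearest dollar: $61517.

$61517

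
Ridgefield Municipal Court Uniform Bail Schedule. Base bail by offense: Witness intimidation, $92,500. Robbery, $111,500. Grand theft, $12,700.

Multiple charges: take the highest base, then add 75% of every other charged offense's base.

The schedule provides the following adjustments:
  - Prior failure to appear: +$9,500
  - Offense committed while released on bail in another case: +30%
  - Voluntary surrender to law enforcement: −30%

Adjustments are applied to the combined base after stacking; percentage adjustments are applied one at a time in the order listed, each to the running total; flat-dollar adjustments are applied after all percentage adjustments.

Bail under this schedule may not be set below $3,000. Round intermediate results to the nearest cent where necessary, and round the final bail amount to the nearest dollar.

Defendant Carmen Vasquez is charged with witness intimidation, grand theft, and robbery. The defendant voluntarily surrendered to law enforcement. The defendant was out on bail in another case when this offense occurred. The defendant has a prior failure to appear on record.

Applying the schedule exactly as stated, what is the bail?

$182,764

Base amounts from the schedule: witness intimidation $92,500; grand theft $12,700; robbery $111,500.
Stacking rule: highest base plus 75% of each additional charge. Highest is robbery at $111,500. Additional: $92,500 × 75% = $69,375; $12,700 × 75% = $9,525. Combined base = $111,500 + $78,900 = $190,400.
Offense committed while released on bail in another case (+30%): $190,400 × 1.3 = $247,520.
Voluntary surrender to law enforcement (−30%): $247,520 × 0.7 = $173,264.
Prior failure to appear (+$9,500 flat): $173,264 + $9,500 = $182,764.
$182,764 is at or above the $3,000 minimum.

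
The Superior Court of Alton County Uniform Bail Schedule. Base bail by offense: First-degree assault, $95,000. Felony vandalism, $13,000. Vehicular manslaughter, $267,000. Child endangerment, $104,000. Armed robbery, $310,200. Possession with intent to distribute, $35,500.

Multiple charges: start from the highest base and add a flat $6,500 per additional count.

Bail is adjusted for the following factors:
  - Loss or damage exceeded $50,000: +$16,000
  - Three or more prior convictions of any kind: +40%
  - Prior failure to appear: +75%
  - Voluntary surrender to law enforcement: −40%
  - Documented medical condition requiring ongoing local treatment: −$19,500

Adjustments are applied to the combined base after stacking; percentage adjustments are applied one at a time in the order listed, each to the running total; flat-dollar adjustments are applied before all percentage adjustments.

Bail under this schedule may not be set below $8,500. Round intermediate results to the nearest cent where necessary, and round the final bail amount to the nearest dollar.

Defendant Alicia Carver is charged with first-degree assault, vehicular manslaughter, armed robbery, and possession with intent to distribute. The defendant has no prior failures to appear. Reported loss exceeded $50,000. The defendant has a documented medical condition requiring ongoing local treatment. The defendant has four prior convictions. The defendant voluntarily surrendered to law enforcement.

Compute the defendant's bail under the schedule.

Base amounts from the schedule: first-degree assault $95,000; vehicular manslaughter $267,000; armed robbery $310,200; possession with intent to distribute $35,500.
Stacking rule: highest base plus $6,500 per additional charge. Highest is armed robbery at $310,200; 3 additional charges → +$19,500. Combined base = $329,700.
Loss or damage exceeded $50,000 (+$16,000 flat): $329,700 + $16,000 = $345,700.
Documented medical condition requiring ongoing local treatment (−$19,500 flat): $345,700 − $19,500 = $326,200.
Three or more prior convictions of any kind (+40%): $326,200 × 1.4 = $456,680.
Voluntary surrender to law enforcement (−40%): $456,680 × 0.6 = $274,008.
$274,008 is at or above the $8,500 minimum.

$274,008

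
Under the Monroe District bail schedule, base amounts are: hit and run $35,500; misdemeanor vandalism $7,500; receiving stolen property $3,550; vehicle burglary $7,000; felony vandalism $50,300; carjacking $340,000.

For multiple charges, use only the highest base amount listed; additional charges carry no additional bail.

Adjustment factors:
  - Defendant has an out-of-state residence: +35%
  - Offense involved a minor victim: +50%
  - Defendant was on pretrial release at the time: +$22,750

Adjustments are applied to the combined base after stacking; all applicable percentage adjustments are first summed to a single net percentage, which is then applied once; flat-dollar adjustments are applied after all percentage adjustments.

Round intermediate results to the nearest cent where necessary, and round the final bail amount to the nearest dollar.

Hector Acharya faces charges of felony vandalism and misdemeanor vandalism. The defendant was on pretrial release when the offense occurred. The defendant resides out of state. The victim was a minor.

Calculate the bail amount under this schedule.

Base amounts from the schedule: felony vandalism $50,300; misdemeanor vandalism $7,500.
Stacking rule: use the highest base only. Highest is felony vandalism at $50,300. Combined base = $50,300.
Net percentage adjustment: +35% +50% = +85%. $50,300 × 1.85 = $93,055.
Defendant was on pretrial release at the time (+$22,750 flat): $93,055 + $22,750 = $115,805.

$115,805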